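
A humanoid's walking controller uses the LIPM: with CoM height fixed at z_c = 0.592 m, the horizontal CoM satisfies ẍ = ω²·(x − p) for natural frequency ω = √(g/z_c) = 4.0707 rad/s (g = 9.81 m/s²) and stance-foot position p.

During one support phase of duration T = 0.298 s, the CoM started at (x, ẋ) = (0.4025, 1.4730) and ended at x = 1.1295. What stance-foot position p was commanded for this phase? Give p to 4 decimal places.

ωT = 4.0707·0.298 = 1.213069; cosh(ωT) = 1.830537, sinh(ωT) = 1.533254
x(T) = p + (x₀−p)·cosh(ωT) + (ẋ₀/ω)·sinh(ωT) ⇒ p·(1 − cosh) = x(T) − x₀·cosh − (ẋ₀/ω)·sinh
numerator   = 1.1295 − (0.4025)·1.830537 − (1.4730/4.0707)·1.533254 = -0.162106
denominator = 1 − 1.830537 = -0.830537
p = -0.162106 / -0.830537 = 0.1952

p = 0.1952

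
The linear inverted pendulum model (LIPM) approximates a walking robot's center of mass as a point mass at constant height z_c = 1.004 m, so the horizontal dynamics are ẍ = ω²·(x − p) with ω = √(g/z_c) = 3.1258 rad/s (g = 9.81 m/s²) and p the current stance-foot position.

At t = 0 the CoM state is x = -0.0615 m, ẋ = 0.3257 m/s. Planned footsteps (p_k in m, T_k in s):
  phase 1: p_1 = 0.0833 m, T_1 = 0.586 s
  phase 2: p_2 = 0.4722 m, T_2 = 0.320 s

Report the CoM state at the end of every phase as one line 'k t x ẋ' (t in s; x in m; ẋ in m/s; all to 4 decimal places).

phase 1: p=0.0833, T=0.586, ωT=1.831719, cosh=3.202374, sinh=3.042236; start (x,ẋ)=(-0.061500, 0.325700) → end (x,ẋ)=(-0.063411, -0.333951)
phase 2: p=0.4722, T=0.320, ωT=1.000256, cosh=1.543382, sinh=1.175596; start (x,ẋ)=(-0.063411, -0.333951) → end (x,ẋ)=(-0.480049, -2.483612)

1 0.5860 -0.0634 -0.3340
2 0.9060 -0.4800 -2.4836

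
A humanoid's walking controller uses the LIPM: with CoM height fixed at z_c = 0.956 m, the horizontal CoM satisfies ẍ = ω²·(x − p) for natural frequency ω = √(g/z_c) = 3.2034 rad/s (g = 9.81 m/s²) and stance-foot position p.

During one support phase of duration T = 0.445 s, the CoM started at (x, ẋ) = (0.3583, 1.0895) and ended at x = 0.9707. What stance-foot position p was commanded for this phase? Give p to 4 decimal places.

p = 0.4034

ωT = 3.2034·0.445 = 1.425513; cosh(ωT) = 2.200188, sinh(ωT) = 1.959803
x(T) = p + (x₀−p)·cosh(ωT) + (ẋ₀/ω)·sinh(ωT) ⇒ p·(1 − cosh) = x(T) − x₀·cosh − (ẋ₀/ω)·sinh
numerator   = 0.9707 − (0.3583)·2.200188 − (1.0895/3.2034)·1.959803 = -0.484171
denominator = 1 − 2.200188 = -1.200188
p = -0.484171 / -1.200188 = 0.4034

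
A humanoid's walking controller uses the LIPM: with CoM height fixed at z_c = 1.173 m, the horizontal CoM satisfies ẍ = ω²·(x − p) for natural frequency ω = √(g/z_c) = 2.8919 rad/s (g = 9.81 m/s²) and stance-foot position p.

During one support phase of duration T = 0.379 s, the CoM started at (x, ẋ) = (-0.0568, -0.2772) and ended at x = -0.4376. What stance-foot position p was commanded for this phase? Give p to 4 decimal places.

ωT = 2.8919·0.379 = 1.096030; cosh(ωT) = 1.663229, sinh(ωT) = 1.329034
x(T) = p + (x₀−p)·cosh(ωT) + (ẋ₀/ω)·sinh(ωT) ⇒ p·(1 − cosh) = x(T) − x₀·cosh − (ẋ₀/ω)·sinh
numerator   = -0.4376 − (-0.0568)·1.663229 − (-0.2772/2.8919)·1.329034 = -0.215735
denominator = 1 − 1.663229 = -0.663229
p = -0.215735 / -0.663229 = 0.3253

p = 0.3253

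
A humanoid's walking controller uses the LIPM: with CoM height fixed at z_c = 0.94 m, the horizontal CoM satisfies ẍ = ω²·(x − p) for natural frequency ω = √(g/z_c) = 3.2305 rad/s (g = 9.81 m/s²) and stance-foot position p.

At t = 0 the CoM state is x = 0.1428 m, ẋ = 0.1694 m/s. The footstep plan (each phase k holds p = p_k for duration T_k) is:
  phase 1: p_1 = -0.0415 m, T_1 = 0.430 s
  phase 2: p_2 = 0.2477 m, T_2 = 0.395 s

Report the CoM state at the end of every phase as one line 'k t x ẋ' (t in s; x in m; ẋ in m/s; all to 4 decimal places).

phase 1: p=-0.0415, T=0.430, ωT=1.389115, cosh=2.130297, sinh=1.881001; start (x,ẋ)=(0.142800, 0.169400) → end (x,ẋ)=(0.449749, 1.480785)
phase 2: p=0.2477, T=0.395, ωT=1.276048, cosh=1.930795, sinh=1.651657; start (x,ẋ)=(0.449749, 1.480785) → end (x,ẋ)=(1.394896, 3.937162)

1 0.4300 0.4497 1.4808
2 0.8250 1.3949 3.9372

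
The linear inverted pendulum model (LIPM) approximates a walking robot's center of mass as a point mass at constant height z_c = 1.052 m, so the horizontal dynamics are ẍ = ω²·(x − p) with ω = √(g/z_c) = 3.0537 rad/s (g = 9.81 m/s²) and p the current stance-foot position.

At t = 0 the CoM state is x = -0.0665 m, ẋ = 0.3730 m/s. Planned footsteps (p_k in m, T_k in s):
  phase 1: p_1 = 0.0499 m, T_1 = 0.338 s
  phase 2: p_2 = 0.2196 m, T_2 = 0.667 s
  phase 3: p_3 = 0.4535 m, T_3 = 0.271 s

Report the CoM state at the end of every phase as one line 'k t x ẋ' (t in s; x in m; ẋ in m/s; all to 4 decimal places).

1 0.3380 0.0155 0.1544
2 1.0050 -0.3856 -1.7468
3 1.2760 -1.2191 -4.7510

phase 1: p=0.0499, T=0.338, ωT=1.032151, cosh=1.581668, sinh=1.225428; start (x,ẋ)=(-0.066500, 0.373000) → end (x,ẋ)=(0.015476, 0.154383)
phase 2: p=0.2196, T=0.667, ωT=2.036818, cosh=3.898309, sinh=3.767866; start (x,ẋ)=(0.015476, 0.154383) → end (x,ẋ)=(-0.385650, -1.746804)
phase 3: p=0.4535, T=0.271, ωT=0.827553, cosh=1.362415, sinh=0.925298; start (x,ẋ)=(-0.385650, -1.746804) → end (x,ẋ)=(-1.219067, -4.750959)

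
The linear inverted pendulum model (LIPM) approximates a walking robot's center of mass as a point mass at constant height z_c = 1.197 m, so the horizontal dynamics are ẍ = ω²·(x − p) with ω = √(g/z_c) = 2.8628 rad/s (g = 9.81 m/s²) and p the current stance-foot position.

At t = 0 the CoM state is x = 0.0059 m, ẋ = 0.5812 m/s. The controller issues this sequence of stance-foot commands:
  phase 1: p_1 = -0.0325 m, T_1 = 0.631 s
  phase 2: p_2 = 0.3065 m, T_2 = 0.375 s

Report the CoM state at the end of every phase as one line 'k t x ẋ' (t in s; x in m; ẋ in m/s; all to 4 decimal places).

1 0.6310 0.6889 2.1427
2 1.0060 1.8983 4.9152

phase 1: p=-0.0325, T=0.631, ωT=1.806427, cosh=3.126446, sinh=2.962206; start (x,ẋ)=(0.005900, 0.581200) → end (x,ẋ)=(0.688937, 2.142730)
phase 2: p=0.3065, T=0.375, ωT=1.073550, cosh=1.633770, sinh=1.291977; start (x,ẋ)=(0.688937, 2.142730) → end (x,ẋ)=(1.898325, 4.915238)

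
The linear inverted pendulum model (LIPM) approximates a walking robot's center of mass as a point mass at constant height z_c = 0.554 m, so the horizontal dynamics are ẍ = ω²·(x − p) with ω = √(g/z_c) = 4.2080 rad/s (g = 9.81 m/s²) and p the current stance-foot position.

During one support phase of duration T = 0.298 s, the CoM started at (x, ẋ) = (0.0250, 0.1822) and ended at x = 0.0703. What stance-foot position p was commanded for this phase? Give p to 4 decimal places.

ωT = 4.2080·0.298 = 1.253984; cosh(ωT) = 1.894821, sinh(ωT) = 1.609455
x(T) = p + (x₀−p)·cosh(ωT) + (ẋ₀/ω)·sinh(ωT) ⇒ p·(1 − cosh) = x(T) − x₀·cosh − (ẋ₀/ω)·sinh
numerator   = 0.0703 − (0.0250)·1.894821 − (0.1822/4.2080)·1.609455 = -0.046757
denominator = 1 − 1.894821 = -0.894821
p = -0.046757 / -0.894821 = 0.0523

p = 0.0523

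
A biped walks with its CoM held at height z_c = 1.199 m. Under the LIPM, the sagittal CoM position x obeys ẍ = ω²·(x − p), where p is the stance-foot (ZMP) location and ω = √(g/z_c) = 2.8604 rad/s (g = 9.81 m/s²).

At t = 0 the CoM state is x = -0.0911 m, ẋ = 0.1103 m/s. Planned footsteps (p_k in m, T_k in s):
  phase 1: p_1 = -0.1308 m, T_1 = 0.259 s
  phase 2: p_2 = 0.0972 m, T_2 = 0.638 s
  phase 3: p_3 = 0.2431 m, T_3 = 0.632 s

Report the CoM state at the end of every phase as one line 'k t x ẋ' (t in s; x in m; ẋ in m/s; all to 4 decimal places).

1 0.2590 -0.0484 0.2340
2 0.8970 -0.1191 -0.5138
3 1.5290 -1.4235 -4.6816

phase 1: p=-0.1308, T=0.259, ωT=0.740844, cosh=1.287208, sinh=0.810496; start (x,ẋ)=(-0.091100, 0.110300) → end (x,ẋ)=(-0.048444, 0.234017)
phase 2: p=0.0972, T=0.638, ωT=1.824935, cosh=3.181811, sinh=3.020582; start (x,ẋ)=(-0.048444, 0.234017) → end (x,ẋ)=(-0.119090, -0.513778)
phase 3: p=0.2431, T=0.632, ωT=1.807773, cosh=3.130436, sinh=2.966417; start (x,ẋ)=(-0.119090, -0.513778) → end (x,ẋ)=(-1.423534, -4.681585)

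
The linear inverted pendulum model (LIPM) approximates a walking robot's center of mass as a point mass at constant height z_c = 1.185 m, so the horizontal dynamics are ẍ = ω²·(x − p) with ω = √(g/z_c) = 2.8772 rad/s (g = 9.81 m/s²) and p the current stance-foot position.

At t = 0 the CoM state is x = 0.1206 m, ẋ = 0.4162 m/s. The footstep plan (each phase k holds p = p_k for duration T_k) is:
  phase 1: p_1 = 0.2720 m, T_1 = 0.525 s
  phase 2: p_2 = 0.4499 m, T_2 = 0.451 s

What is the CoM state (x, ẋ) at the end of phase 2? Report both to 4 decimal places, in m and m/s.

phase 1: p=0.2720, T=0.525, ωT=1.510530, cosh=2.374962, sinh=2.154169; start (x,ẋ)=(0.120600, 0.416200) → end (x,ẋ)=(0.224041, 0.050086)
phase 2: p=0.4499, T=0.451, ωT=1.297617, cosh=1.966873, sinh=1.693691; start (x,ẋ)=(0.224041, 0.050086) → end (x,ẋ)=(0.035148, -1.002118)

x = 0.0351, ẋ = -1.0021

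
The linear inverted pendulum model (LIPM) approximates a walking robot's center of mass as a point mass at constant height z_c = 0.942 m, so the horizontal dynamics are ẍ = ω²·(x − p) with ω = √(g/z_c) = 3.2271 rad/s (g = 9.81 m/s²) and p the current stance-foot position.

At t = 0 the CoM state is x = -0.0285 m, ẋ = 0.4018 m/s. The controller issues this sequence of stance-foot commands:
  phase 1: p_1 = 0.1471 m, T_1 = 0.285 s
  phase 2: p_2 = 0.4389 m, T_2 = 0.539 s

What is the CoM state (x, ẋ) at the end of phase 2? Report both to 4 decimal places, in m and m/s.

x = -0.7929, ẋ = -3.7419

phase 1: p=0.1471, T=0.285, ωT=0.919723, cosh=1.453613, sinh=1.054984; start (x,ẋ)=(-0.028500, 0.401800) → end (x,ẋ)=(0.023200, -0.013775)
phase 2: p=0.4389, T=0.539, ωT=1.739407, cosh=2.934795, sinh=2.759170; start (x,ẋ)=(0.023200, -0.013775) → end (x,ẋ)=(-0.792873, -3.741873)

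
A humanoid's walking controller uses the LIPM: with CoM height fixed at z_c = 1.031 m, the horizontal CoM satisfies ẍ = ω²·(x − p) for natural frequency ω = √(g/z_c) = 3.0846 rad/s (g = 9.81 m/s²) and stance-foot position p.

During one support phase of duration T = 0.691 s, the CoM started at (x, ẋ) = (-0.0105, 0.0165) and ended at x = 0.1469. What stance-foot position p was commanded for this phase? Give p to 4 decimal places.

p = -0.0518

ωT = 3.0846·0.691 = 2.131459; cosh(ωT) = 4.272907, sinh(ωT) = 4.154243
x(T) = p + (x₀−p)·cosh(ωT) + (ẋ₀/ω)·sinh(ωT) ⇒ p·(1 − cosh) = x(T) − x₀·cosh − (ẋ₀/ω)·sinh
numerator   = 0.1469 − (-0.0105)·4.272907 − (0.0165/3.0846)·4.154243 = 0.169544
denominator = 1 − 4.272907 = -3.272907
p = 0.169544 / -3.272907 = -0.0518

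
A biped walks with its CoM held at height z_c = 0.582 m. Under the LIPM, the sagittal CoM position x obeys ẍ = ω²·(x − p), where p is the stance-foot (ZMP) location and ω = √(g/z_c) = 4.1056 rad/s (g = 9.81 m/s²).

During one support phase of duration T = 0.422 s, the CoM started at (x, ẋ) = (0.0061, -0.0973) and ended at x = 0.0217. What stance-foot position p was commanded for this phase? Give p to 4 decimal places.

ωT = 4.1056·0.422 = 1.732563; cosh(ωT) = 2.915981, sinh(ωT) = 2.739150
x(T) = p + (x₀−p)·cosh(ωT) + (ẋ₀/ω)·sinh(ωT) ⇒ p·(1 − cosh) = x(T) − x₀·cosh − (ẋ₀/ω)·sinh
numerator   = 0.0217 − (0.0061)·2.915981 − (-0.0973/4.1056)·2.739150 = 0.068829
denominator = 1 − 2.915981 = -1.915981
p = 0.068829 / -1.915981 = -0.0359

p = -0.0359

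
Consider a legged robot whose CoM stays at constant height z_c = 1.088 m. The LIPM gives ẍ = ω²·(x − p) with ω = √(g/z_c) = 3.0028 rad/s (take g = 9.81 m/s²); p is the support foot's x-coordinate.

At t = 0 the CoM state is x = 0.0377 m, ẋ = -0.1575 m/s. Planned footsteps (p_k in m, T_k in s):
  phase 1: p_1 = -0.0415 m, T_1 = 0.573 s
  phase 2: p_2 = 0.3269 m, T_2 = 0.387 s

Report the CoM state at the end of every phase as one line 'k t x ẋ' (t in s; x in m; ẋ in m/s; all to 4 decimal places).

1 0.5730 0.0450 0.1890
2 0.9600 -0.0770 -0.8888

phase 1: p=-0.0415, T=0.573, ωT=1.720604, cosh=2.883431, sinh=2.704473; start (x,ẋ)=(0.037700, -0.157500) → end (x,ẋ)=(0.045015, 0.189042)
phase 2: p=0.3269, T=0.387, ωT=1.162084, cosh=1.754710, sinh=1.441877; start (x,ẋ)=(0.045015, 0.189042) → end (x,ẋ)=(-0.076952, -0.888753)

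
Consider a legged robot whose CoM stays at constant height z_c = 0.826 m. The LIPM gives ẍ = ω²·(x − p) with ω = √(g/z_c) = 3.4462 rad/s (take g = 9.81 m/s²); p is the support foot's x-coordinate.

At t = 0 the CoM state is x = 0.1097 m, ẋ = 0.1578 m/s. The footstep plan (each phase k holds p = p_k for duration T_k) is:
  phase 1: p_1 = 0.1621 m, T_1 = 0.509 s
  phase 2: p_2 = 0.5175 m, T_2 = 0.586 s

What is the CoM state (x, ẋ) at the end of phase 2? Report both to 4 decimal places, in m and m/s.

phase 1: p=0.1621, T=0.509, ωT=1.754116, cosh=2.975698, sinh=2.802638; start (x,ẋ)=(0.109700, 0.157800) → end (x,ẋ)=(0.134505, -0.036538)
phase 2: p=0.5175, T=0.586, ωT=2.019473, cosh=3.833540, sinh=3.700815; start (x,ẋ)=(0.134505, -0.036538) → end (x,ẋ)=(-0.989964, -5.024690)

x = -0.9900, ẋ = -5.0247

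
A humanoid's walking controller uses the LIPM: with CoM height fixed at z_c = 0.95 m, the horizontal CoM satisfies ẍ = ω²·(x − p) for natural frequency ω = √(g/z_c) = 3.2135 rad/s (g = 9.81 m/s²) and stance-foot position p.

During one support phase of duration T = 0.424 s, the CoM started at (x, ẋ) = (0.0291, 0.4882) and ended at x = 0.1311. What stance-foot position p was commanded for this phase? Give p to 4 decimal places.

ωT = 3.2135·0.424 = 1.362524; cosh(ωT) = 2.081027, sinh(ωT) = 1.825013
x(T) = p + (x₀−p)·cosh(ωT) + (ẋ₀/ω)·sinh(ωT) ⇒ p·(1 − cosh) = x(T) − x₀·cosh − (ẋ₀/ω)·sinh
numerator   = 0.1311 − (0.0291)·2.081027 − (0.4882/3.2135)·1.825013 = -0.206717
denominator = 1 − 2.081027 = -1.081027
p = -0.206717 / -1.081027 = 0.1912

p = 0.1912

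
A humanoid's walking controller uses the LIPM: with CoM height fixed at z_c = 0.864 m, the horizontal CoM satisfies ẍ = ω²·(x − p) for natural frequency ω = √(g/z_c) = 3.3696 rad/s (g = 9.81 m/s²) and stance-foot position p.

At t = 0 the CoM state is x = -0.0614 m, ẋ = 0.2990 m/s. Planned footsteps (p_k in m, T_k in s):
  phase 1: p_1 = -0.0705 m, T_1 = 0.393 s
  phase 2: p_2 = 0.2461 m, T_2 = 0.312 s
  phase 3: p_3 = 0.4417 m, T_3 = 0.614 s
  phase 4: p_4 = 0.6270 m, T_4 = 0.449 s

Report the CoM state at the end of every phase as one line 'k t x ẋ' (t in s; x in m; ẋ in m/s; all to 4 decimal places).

phase 1: p=-0.0705, T=0.393, ωT=1.324253, cosh=2.012688, sinh=1.746687; start (x,ẋ)=(-0.061400, 0.299000) → end (x,ẋ)=(0.102807, 0.655353)
phase 2: p=0.2461, T=0.312, ωT=1.051315, cosh=1.605445, sinh=1.255967; start (x,ẋ)=(0.102807, 0.655353) → end (x,ẋ)=(0.260324, 0.445702)
phase 3: p=0.4417, T=0.614, ωT=2.068934, cosh=4.021352, sinh=3.895031; start (x,ẋ)=(0.260324, 0.445702) → end (x,ẋ)=(0.227524, -0.588183)
phase 4: p=0.6270, T=0.449, ωT=1.512950, cosh=2.380183, sinh=2.159924; start (x,ẋ)=(0.227524, -0.588183) → end (x,ẋ)=(-0.700853, -4.307400)

1 0.3930 0.1028 0.6554
2 0.7050 0.2603 0.4457
3 1.3190 0.2275 -0.5882
4 1.7680 -0.7009 -4.3074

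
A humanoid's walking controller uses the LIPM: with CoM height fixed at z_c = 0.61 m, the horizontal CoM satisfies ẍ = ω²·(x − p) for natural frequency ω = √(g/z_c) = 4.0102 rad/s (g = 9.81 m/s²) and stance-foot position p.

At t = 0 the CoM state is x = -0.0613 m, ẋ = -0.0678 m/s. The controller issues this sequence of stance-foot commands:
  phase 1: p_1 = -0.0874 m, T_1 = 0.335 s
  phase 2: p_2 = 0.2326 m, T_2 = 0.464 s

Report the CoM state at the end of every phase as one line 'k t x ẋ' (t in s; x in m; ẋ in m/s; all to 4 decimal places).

1 0.3350 -0.0642 0.0481
2 0.7990 -0.7067 -3.5743

phase 1: p=-0.0874, T=0.335, ωT=1.343417, cosh=2.046534, sinh=1.785582; start (x,ẋ)=(-0.061300, -0.067800) → end (x,ẋ)=(-0.064174, 0.048135)
phase 2: p=0.2326, T=0.464, ωT=1.860733, cosh=3.292002, sinh=3.136444; start (x,ẋ)=(-0.064174, 0.048135) → end (x,ẋ)=(-0.706734, -3.574294)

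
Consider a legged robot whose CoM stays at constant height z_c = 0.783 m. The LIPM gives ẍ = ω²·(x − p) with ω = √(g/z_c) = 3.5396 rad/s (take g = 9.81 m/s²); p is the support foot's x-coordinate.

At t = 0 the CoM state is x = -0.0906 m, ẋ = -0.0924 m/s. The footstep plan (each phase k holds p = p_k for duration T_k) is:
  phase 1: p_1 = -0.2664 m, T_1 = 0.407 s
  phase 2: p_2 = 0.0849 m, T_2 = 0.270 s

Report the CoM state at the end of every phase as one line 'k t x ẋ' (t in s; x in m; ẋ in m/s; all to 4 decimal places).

phase 1: p=-0.2664, T=0.407, ωT=1.440617, cosh=2.230042, sinh=1.993260; start (x,ẋ)=(-0.090600, -0.092400) → end (x,ẋ)=(0.073608, 1.034273)
phase 2: p=0.0849, T=0.270, ωT=0.955692, cosh=1.492508, sinh=1.107962; start (x,ẋ)=(0.073608, 1.034273) → end (x,ẋ)=(0.391794, 1.499377)

1 0.4070 0.0736 1.0343
2 0.6770 0.3918 1.4994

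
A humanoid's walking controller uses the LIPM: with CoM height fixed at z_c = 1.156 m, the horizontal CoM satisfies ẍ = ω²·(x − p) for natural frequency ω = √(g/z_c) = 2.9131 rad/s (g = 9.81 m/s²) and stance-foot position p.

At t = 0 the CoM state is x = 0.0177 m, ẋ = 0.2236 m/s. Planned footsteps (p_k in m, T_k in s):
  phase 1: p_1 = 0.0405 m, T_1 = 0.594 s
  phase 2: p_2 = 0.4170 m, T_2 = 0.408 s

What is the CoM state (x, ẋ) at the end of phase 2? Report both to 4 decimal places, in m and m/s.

x = 0.2387, ẋ = -0.1695

phase 1: p=0.0405, T=0.594, ωT=1.730381, cosh=2.910011, sinh=2.732794; start (x,ẋ)=(0.017700, 0.223600) → end (x,ẋ)=(0.183912, 0.469170)
phase 2: p=0.4170, T=0.408, ωT=1.188545, cosh=1.793483, sinh=1.488819; start (x,ẋ)=(0.183912, 0.469170) → end (x,ẋ)=(0.238743, -0.169472)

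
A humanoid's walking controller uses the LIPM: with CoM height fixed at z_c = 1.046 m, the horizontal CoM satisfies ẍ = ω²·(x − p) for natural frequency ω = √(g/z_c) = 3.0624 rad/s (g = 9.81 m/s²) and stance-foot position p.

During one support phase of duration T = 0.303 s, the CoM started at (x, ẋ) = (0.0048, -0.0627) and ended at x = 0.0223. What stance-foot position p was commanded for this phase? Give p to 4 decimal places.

ωT = 3.0624·0.303 = 0.927907; cosh(ωT) = 1.462295, sinh(ωT) = 1.066915
x(T) = p + (x₀−p)·cosh(ωT) + (ẋ₀/ω)·sinh(ωT) ⇒ p·(1 − cosh) = x(T) − x₀·cosh − (ẋ₀/ω)·sinh
numerator   = 0.0223 − (0.0048)·1.462295 − (-0.0627/3.0624)·1.066915 = 0.037125
denominator = 1 − 1.462295 = -0.462295
p = 0.037125 / -0.462295 = -0.0803

p = -0.0803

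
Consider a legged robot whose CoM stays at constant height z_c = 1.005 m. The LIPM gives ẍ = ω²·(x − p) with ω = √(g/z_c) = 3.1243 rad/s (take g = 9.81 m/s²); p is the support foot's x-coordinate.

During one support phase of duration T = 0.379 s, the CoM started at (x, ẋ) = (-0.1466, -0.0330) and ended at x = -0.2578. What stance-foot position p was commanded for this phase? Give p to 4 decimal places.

p = -0.0252

ωT = 3.1243·0.379 = 1.184110; cosh(ωT) = 1.786897, sinh(ωT) = 1.480879
x(T) = p + (x₀−p)·cosh(ωT) + (ẋ₀/ω)·sinh(ωT) ⇒ p·(1 − cosh) = x(T) − x₀·cosh − (ẋ₀/ω)·sinh
numerator   = -0.2578 − (-0.1466)·1.786897 − (-0.0330/3.1243)·1.480879 = 0.019801
denominator = 1 − 1.786897 = -0.786897
p = 0.019801 / -0.786897 = -0.0252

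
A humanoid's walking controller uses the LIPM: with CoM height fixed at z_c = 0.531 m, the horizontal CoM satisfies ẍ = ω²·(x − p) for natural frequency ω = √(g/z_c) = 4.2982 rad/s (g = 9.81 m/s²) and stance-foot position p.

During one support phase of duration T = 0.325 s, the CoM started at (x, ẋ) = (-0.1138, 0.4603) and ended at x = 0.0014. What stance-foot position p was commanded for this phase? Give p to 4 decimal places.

p = -0.0369

ωT = 4.2982·0.325 = 1.396915; cosh(ωT) = 2.145034, sinh(ωT) = 1.897675
x(T) = p + (x₀−p)·cosh(ωT) + (ẋ₀/ω)·sinh(ωT) ⇒ p·(1 − cosh) = x(T) − x₀·cosh − (ẋ₀/ω)·sinh
numerator   = 0.0014 − (-0.1138)·2.145034 − (0.4603/4.2982)·1.897675 = 0.042280
denominator = 1 − 2.145034 = -1.145034
p = 0.042280 / -1.145034 = -0.0369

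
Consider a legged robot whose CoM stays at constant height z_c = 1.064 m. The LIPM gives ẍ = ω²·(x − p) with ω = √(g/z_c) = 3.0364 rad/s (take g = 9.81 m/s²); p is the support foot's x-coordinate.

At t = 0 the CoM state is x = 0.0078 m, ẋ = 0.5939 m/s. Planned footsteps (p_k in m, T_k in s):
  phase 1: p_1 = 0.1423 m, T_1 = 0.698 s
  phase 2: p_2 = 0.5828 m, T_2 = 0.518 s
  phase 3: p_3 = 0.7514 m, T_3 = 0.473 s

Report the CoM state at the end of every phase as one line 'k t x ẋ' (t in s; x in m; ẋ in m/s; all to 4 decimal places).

1 0.6980 0.3768 0.8325
2 1.2160 0.6973 0.6502
3 1.6890 1.0560 1.1185

phase 1: p=0.1423, T=0.698, ωT=2.119407, cosh=4.223152, sinh=4.103049; start (x,ẋ)=(0.007800, 0.593900) → end (x,ẋ)=(0.376816, 0.832462)
phase 2: p=0.5828, T=0.518, ωT=1.572855, cosh=2.513922, sinh=2.306470; start (x,ẋ)=(0.376816, 0.832462) → end (x,ẋ)=(0.697315, 0.650160)
phase 3: p=0.7514, T=0.473, ωT=1.436217, cosh=2.221293, sinh=1.983467; start (x,ẋ)=(0.697315, 0.650160) → end (x,ẋ)=(1.055966, 1.118464)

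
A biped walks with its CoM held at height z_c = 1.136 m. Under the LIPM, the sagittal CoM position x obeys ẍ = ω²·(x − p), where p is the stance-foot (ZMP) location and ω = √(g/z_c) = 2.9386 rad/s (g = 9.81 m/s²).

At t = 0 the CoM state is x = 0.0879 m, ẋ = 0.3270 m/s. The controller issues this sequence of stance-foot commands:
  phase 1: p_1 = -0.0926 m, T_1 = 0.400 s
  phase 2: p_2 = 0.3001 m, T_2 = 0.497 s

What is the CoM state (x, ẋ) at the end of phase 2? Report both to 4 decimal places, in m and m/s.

x = 1.4472, ẋ = 3.6241

phase 1: p=-0.0926, T=0.400, ωT=1.175440, cosh=1.774126, sinh=1.465442; start (x,ẋ)=(0.087900, 0.327000) → end (x,ẋ)=(0.390700, 1.357435)
phase 2: p=0.3001, T=0.497, ωT=1.460484, cosh=2.270084, sinh=2.037961; start (x,ẋ)=(0.390700, 1.357435) → end (x,ẋ)=(1.447171, 3.624076)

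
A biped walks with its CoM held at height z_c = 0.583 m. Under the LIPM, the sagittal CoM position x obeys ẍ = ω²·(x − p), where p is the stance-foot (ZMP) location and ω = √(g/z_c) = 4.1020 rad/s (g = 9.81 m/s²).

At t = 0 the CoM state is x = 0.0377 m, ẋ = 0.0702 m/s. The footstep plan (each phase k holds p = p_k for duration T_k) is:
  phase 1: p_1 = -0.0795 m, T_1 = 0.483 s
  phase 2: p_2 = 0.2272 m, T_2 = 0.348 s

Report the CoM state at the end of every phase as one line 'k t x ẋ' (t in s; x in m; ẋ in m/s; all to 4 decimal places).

phase 1: p=-0.0795, T=0.483, ωT=1.981266, cosh=3.694906, sinh=3.557012; start (x,ẋ)=(0.037700, 0.070200) → end (x,ẋ)=(0.414416, 1.969431)
phase 2: p=0.2272, T=0.348, ωT=1.427496, cosh=2.204079, sinh=1.964170; start (x,ẋ)=(0.414416, 1.969431) → end (x,ẋ)=(1.582867, 5.849189)

1 0.4830 0.4144 1.9694
2 0.8310 1.5829 5.8492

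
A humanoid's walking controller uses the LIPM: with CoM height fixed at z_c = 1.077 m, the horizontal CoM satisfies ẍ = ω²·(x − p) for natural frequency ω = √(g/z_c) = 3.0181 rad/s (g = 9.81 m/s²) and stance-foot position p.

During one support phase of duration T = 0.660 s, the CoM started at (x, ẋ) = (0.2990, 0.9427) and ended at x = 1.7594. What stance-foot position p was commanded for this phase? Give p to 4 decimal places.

ωT = 3.0181·0.660 = 1.991946; cosh(ωT) = 3.733107, sinh(ωT) = 3.596677
x(T) = p + (x₀−p)·cosh(ωT) + (ẋ₀/ω)·sinh(ωT) ⇒ p·(1 − cosh) = x(T) − x₀·cosh − (ẋ₀/ω)·sinh
numerator   = 1.7594 − (0.2990)·3.733107 − (0.9427/3.0181)·3.596677 = -0.480217
denominator = 1 − 3.733107 = -2.733107
p = -0.480217 / -2.733107 = 0.1757

p = 0.1757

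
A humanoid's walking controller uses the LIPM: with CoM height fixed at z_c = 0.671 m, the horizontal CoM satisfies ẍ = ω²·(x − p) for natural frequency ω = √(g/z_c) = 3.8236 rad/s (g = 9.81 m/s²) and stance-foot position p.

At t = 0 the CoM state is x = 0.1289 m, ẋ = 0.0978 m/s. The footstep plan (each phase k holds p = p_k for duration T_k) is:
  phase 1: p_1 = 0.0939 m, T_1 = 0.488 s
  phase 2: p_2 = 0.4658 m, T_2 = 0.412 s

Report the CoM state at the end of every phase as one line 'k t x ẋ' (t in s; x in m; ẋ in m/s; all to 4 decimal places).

1 0.4880 0.2904 0.7456
2 0.9000 0.4747 0.3271

phase 1: p=0.0939, T=0.488, ωT=1.865917, cosh=3.308306, sinh=3.153552; start (x,ẋ)=(0.128900, 0.097800) → end (x,ẋ)=(0.290352, 0.745580)
phase 2: p=0.4658, T=0.412, ωT=1.575323, cosh=2.519622, sinh=2.312681; start (x,ẋ)=(0.290352, 0.745580) → end (x,ẋ)=(0.474697, 0.327134)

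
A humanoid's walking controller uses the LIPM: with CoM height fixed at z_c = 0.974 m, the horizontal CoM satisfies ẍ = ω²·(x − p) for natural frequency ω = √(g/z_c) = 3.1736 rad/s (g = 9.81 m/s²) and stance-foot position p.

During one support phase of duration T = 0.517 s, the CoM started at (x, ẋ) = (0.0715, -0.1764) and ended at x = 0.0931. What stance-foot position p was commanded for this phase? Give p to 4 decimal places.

p = -0.0237

ωT = 3.1736·0.517 = 1.640751; cosh(ωT) = 2.676439, sinh(ωT) = 2.482605
x(T) = p + (x₀−p)·cosh(ωT) + (ẋ₀/ω)·sinh(ωT) ⇒ p·(1 − cosh) = x(T) − x₀·cosh − (ẋ₀/ω)·sinh
numerator   = 0.0931 − (0.0715)·2.676439 − (-0.1764/3.1736)·2.482605 = 0.039727
denominator = 1 − 2.676439 = -1.676439
p = 0.039727 / -1.676439 = -0.0237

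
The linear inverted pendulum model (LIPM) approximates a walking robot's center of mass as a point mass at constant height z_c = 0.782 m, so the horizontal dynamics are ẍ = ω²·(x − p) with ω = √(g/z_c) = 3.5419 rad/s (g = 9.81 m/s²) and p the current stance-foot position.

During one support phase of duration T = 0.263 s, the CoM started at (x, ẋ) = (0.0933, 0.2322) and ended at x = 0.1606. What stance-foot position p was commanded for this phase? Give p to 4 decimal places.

ωT = 3.5419·0.263 = 0.931520; cosh(ωT) = 1.466159, sinh(ωT) = 1.072205
x(T) = p + (x₀−p)·cosh(ωT) + (ẋ₀/ω)·sinh(ωT) ⇒ p·(1 − cosh) = x(T) − x₀·cosh − (ẋ₀/ω)·sinh
numerator   = 0.1606 − (0.0933)·1.466159 − (0.2322/3.5419)·1.072205 = -0.046484
denominator = 1 − 1.466159 = -0.466159
p = -0.046484 / -0.466159 = 0.0997

p = 0.0997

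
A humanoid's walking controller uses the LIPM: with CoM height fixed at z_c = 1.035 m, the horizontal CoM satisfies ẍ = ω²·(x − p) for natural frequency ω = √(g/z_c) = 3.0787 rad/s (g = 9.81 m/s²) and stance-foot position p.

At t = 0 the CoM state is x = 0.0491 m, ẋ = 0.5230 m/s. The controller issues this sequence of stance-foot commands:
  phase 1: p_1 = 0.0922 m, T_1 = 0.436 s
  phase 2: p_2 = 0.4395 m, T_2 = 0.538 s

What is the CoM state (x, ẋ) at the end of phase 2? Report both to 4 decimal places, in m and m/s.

phase 1: p=0.0922, T=0.436, ωT=1.342313, cosh=2.044564, sinh=1.783324; start (x,ẋ)=(0.049100, 0.523000) → end (x,ẋ)=(0.307025, 0.832674)
phase 2: p=0.4395, T=0.538, ωT=1.656341, cosh=2.715468, sinh=2.524632; start (x,ẋ)=(0.307025, 0.832674) → end (x,ẋ)=(0.762587, 1.231426)

x = 0.7626, ẋ = 1.2314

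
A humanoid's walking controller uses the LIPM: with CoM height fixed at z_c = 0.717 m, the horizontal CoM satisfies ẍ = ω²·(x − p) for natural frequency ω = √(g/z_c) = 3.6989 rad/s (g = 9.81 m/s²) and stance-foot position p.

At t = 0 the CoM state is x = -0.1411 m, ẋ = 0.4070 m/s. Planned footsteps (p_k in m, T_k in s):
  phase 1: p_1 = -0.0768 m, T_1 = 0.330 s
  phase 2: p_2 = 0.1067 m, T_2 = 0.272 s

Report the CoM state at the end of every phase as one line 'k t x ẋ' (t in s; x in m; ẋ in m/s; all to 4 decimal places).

1 0.3300 -0.0250 0.3818
2 0.6020 0.0248 0.0147

phase 1: p=-0.0768, T=0.330, ωT=1.220637, cosh=1.842194, sinh=1.547152; start (x,ẋ)=(-0.141100, 0.407000) → end (x,ẋ)=(-0.025016, 0.381800)
phase 2: p=0.1067, T=0.272, ωT=1.006101, cosh=1.550279, sinh=1.184637; start (x,ẋ)=(-0.025016, 0.381800) → end (x,ẋ)=(0.024782, 0.014737)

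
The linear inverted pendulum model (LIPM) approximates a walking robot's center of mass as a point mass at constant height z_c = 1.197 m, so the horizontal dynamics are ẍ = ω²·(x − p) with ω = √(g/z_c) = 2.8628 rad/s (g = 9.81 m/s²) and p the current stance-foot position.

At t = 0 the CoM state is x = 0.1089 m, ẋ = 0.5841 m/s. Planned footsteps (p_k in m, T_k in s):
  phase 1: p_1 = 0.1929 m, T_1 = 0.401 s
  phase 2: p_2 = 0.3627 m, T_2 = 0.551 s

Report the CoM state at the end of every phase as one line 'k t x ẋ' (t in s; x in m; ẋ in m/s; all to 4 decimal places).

1 0.4010 0.3364 0.6723
2 0.9520 0.8406 1.5225

phase 1: p=0.1929, T=0.401, ωT=1.147983, cosh=1.734552, sinh=1.417276; start (x,ẋ)=(0.108900, 0.584100) → end (x,ẋ)=(0.336366, 0.672332)
phase 2: p=0.3627, T=0.551, ωT=1.577403, cosh=2.524437, sinh=2.317926; start (x,ẋ)=(0.336366, 0.672332) → end (x,ẋ)=(0.840589, 1.522514)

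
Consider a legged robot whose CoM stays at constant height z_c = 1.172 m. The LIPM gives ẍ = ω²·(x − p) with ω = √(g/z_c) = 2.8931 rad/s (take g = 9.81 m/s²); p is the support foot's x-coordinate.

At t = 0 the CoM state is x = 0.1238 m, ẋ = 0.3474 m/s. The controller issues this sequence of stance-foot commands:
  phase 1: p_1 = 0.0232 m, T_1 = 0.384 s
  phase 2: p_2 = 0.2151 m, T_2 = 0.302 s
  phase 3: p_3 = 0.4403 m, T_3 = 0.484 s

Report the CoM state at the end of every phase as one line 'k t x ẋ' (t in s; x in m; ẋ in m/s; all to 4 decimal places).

phase 1: p=0.0232, T=0.384, ωT=1.110950, cosh=1.683245, sinh=1.353999; start (x,ẋ)=(0.123800, 0.347400) → end (x,ẋ)=(0.355121, 0.978835)
phase 2: p=0.2151, T=0.302, ωT=0.873716, cosh=1.406598, sinh=0.989200; start (x,ẋ)=(0.355121, 0.978835) → end (x,ẋ)=(0.746733, 1.777547)
phase 3: p=0.4403, T=0.484, ωT=1.400260, cosh=2.151394, sinh=1.904862; start (x,ẋ)=(0.746733, 1.777547) → end (x,ẋ)=(2.269923, 5.512945)

1 0.3840 0.3551 0.9788
2 0.6860 0.7467 1.7775
3 1.1700 2.2699 5.5129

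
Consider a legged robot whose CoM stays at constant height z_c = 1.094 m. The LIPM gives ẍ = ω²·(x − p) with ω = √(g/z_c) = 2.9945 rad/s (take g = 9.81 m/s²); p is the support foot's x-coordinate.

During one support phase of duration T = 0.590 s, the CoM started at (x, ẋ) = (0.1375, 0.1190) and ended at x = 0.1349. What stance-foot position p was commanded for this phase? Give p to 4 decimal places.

ωT = 2.9945·0.590 = 1.766755; cosh(ωT) = 3.011360, sinh(ωT) = 2.840473
x(T) = p + (x₀−p)·cosh(ωT) + (ẋ₀/ω)·sinh(ωT) ⇒ p·(1 − cosh) = x(T) − x₀·cosh − (ẋ₀/ω)·sinh
numerator   = 0.1349 − (0.1375)·3.011360 − (0.1190/2.9945)·2.840473 = -0.392041
denominator = 1 − 3.011360 = -2.011360
p = -0.392041 / -2.011360 = 0.1949

p = 0.1949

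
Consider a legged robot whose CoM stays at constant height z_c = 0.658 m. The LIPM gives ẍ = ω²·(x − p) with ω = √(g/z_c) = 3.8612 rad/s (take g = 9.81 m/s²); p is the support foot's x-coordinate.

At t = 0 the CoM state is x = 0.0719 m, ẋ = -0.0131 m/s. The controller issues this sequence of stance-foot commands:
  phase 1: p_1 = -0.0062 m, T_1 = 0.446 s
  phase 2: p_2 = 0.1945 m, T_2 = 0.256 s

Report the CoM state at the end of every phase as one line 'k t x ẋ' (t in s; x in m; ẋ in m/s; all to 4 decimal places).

1 0.4460 0.2101 0.7790
2 0.7020 0.4519 1.2614

phase 1: p=-0.0062, T=0.446, ωT=1.722095, cosh=2.887466, sinh=2.708775; start (x,ẋ)=(0.071900, -0.013100) → end (x,ẋ)=(0.210121, 0.779032)
phase 2: p=0.1945, T=0.256, ωT=0.988467, cosh=1.529630, sinh=1.157483; start (x,ẋ)=(0.210121, 0.779032) → end (x,ẋ)=(0.451927, 1.261444)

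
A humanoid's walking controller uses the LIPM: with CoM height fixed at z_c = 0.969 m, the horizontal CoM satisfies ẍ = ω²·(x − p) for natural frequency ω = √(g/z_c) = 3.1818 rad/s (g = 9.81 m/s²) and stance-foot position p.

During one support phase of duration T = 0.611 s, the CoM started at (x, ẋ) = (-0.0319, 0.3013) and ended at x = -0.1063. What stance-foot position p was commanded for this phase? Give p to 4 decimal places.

p = 0.1234

ωT = 3.1818·0.611 = 1.944080; cosh(ωT) = 3.565159, sinh(ωT) = 3.422040
x(T) = p + (x₀−p)·cosh(ωT) + (ẋ₀/ω)·sinh(ωT) ⇒ p·(1 − cosh) = x(T) − x₀·cosh − (ẋ₀/ω)·sinh
numerator   = -0.1063 − (-0.0319)·3.565159 − (0.3013/3.1818)·3.422040 = -0.316621
denominator = 1 − 3.565159 = -2.565159
p = -0.316621 / -2.565159 = 0.1234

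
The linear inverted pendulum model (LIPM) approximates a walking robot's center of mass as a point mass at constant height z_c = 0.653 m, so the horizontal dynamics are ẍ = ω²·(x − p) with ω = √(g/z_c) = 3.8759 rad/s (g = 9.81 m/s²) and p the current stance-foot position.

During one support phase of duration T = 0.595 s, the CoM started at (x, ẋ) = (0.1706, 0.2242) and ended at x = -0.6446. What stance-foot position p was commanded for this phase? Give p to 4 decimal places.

p = 0.4417

ωT = 3.8759·0.595 = 2.306160; cosh(ωT) = 5.067731, sinh(ωT) = 4.968087
x(T) = p + (x₀−p)·cosh(ωT) + (ẋ₀/ω)·sinh(ωT) ⇒ p·(1 − cosh) = x(T) − x₀·cosh − (ẋ₀/ω)·sinh
numerator   = -0.6446 − (0.1706)·5.067731 − (0.2242/3.8759)·4.968087 = -1.796532
denominator = 1 − 5.067731 = -4.067731
p = -1.796532 / -4.067731 = 0.4417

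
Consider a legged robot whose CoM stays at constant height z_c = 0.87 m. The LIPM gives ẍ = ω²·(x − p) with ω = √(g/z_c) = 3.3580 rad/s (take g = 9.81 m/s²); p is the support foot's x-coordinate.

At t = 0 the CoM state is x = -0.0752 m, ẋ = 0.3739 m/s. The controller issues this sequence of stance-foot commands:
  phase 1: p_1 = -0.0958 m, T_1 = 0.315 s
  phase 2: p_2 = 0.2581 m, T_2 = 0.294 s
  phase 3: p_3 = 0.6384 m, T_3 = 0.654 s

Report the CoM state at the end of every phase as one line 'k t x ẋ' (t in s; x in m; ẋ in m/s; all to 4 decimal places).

phase 1: p=-0.0958, T=0.315, ωT=1.057770, cosh=1.613585, sinh=1.266356; start (x,ẋ)=(-0.075200, 0.373900) → end (x,ẋ)=(0.078444, 0.690920)
phase 2: p=0.2581, T=0.294, ωT=0.987252, cosh=1.528224, sinh=1.155625; start (x,ẋ)=(0.078444, 0.690920) → end (x,ẋ)=(0.221318, 0.358707)
phase 3: p=0.6384, T=0.654, ωT=2.196132, cosh=4.550702, sinh=4.439470; start (x,ẋ)=(0.221318, 0.358707) → end (x,ẋ)=(-0.785383, -4.585374)

1 0.3150 0.0784 0.6909
2 0.6090 0.2213 0.3587
3 1.2630 -0.7854 -4.5854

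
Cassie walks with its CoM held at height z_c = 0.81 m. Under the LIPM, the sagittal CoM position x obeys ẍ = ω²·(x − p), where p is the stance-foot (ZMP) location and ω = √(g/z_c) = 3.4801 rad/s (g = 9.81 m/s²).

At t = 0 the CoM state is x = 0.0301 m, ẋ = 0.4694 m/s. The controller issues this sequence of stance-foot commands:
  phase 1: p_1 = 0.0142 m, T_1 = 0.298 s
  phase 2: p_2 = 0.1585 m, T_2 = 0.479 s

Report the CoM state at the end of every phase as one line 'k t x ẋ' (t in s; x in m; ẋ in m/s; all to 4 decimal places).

phase 1: p=0.0142, T=0.298, ωT=1.037070, cosh=1.587715, sinh=1.233224; start (x,ẋ)=(0.030100, 0.469400) → end (x,ẋ)=(0.205783, 0.813512)
phase 2: p=0.1585, T=0.479, ωT=1.666968, cosh=2.742452, sinh=2.553633; start (x,ẋ)=(0.205783, 0.813512) → end (x,ẋ)=(0.885113, 2.651221)

1 0.2980 0.2058 0.8135
2 0.7770 0.8851 2.6512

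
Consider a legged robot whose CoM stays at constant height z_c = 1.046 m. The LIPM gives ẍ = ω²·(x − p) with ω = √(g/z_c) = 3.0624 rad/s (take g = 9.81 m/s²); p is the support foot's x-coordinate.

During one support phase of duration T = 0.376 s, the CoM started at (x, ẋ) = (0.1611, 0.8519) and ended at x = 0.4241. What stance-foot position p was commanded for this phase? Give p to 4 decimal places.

p = 0.3409

ωT = 3.0624·0.376 = 1.151462; cosh(ωT) = 1.739494, sinh(ωT) = 1.423320
x(T) = p + (x₀−p)·cosh(ωT) + (ẋ₀/ω)·sinh(ωT) ⇒ p·(1 − cosh) = x(T) − x₀·cosh − (ẋ₀/ω)·sinh
numerator   = 0.4241 − (0.1611)·1.739494 − (0.8519/3.0624)·1.423320 = -0.252073
denominator = 1 − 1.739494 = -0.739494
p = -0.252073 / -0.739494 = 0.3409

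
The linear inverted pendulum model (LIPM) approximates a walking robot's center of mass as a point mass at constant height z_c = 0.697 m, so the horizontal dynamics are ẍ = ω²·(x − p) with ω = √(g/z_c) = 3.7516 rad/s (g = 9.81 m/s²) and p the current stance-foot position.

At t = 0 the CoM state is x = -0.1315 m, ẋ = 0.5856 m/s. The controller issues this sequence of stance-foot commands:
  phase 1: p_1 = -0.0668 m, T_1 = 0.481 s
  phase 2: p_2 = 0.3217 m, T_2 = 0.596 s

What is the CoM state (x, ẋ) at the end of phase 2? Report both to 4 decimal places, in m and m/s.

phase 1: p=-0.0668, T=0.481, ωT=1.804520, cosh=3.120802, sinh=2.956249; start (x,ẋ)=(-0.131500, 0.585600) → end (x,ẋ)=(0.192735, 1.109976)
phase 2: p=0.3217, T=0.596, ωT=2.235954, cosh=4.731145, sinh=4.624254; start (x,ẋ)=(0.192735, 1.109976) → end (x,ẋ)=(1.079714, 3.014127)

x = 1.0797, ẋ = 3.0141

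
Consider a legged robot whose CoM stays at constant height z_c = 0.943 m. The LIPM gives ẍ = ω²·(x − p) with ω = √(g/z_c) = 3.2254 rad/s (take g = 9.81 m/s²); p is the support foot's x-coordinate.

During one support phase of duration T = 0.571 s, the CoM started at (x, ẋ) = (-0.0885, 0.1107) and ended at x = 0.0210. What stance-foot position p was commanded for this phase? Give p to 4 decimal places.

ωT = 3.2254·0.571 = 1.841703; cosh(ωT) = 3.232910, sinh(ωT) = 3.074363
x(T) = p + (x₀−p)·cosh(ωT) + (ẋ₀/ω)·sinh(ωT) ⇒ p·(1 − cosh) = x(T) − x₀·cosh − (ẋ₀/ω)·sinh
numerator   = 0.0210 − (-0.0885)·3.232910 − (0.1107/3.2254)·3.074363 = 0.201596
denominator = 1 − 3.232910 = -2.232910
p = 0.201596 / -2.232910 = -0.0903

p = -0.0903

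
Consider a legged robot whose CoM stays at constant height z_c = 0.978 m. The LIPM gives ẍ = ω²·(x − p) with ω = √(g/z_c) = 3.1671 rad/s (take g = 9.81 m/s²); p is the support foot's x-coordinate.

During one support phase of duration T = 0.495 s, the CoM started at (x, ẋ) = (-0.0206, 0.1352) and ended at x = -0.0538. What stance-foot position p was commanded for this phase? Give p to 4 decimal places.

ωT = 3.1671·0.495 = 1.567714; cosh(ωT) = 2.502098, sinh(ωT) = 2.293577
x(T) = p + (x₀−p)·cosh(ωT) + (ẋ₀/ω)·sinh(ωT) ⇒ p·(1 − cosh) = x(T) − x₀·cosh − (ẋ₀/ω)·sinh
numerator   = -0.0538 − (-0.0206)·2.502098 − (0.1352/3.1671)·2.293577 = -0.100167
denominator = 1 − 2.502098 = -1.502098
p = -0.100167 / -1.502098 = 0.0667

p = 0.0667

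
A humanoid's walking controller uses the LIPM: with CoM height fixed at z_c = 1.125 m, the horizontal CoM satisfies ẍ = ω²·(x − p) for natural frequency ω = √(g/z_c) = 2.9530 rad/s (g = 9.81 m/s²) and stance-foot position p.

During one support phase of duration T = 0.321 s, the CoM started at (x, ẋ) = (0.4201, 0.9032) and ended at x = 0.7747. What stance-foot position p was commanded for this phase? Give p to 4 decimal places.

p = 0.3803

ωT = 2.9530·0.321 = 0.947913; cosh(ωT) = 1.483934, sinh(ωT) = 1.096385
x(T) = p + (x₀−p)·cosh(ωT) + (ẋ₀/ω)·sinh(ωT) ⇒ p·(1 − cosh) = x(T) − x₀·cosh − (ẋ₀/ω)·sinh
numerator   = 0.7747 − (0.4201)·1.483934 − (0.9032/2.9530)·1.096385 = -0.184039
denominator = 1 − 1.483934 = -0.483934
p = -0.184039 / -0.483934 = 0.3803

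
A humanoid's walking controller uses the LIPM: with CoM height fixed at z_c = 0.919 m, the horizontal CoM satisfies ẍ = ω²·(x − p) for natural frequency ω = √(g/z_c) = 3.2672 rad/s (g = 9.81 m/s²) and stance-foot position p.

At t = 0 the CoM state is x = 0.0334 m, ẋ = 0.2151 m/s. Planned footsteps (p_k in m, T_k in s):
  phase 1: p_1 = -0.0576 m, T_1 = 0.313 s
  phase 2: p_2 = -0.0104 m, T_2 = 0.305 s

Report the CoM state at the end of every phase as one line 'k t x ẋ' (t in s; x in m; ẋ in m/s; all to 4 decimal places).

phase 1: p=-0.0576, T=0.313, ωT=1.022634, cosh=1.570077, sinh=1.210431; start (x,ẋ)=(0.033400, 0.215100) → end (x,ẋ)=(0.164967, 0.697603)
phase 2: p=-0.0104, T=0.305, ωT=0.996496, cosh=1.538972, sinh=1.169801; start (x,ẋ)=(0.164967, 0.697603) → end (x,ẋ)=(0.509258, 1.743841)

1 0.3130 0.1650 0.6976
2 0.6180 0.5093 1.7438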